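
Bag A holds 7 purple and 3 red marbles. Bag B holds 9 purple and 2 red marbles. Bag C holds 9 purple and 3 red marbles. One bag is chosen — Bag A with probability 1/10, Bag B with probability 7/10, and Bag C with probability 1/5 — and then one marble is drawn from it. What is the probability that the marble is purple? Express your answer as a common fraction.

From Bag A: P(purple) = 7/10.
From Bag B: P(purple) = 9/11.
From Bag C: P(purple) = 9/12.
Total probability = (1/10)(7/10) + (7/10)(9/11) + (1/5)(9/12) = 218/275.

218/275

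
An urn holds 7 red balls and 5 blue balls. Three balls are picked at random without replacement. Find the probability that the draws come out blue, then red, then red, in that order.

Each draw changes the counts, so multiply the conditional probabilities along the sequence:
P = 5/12 × 7/11 × 6/10 = 210/1320 = 7/44.

7/44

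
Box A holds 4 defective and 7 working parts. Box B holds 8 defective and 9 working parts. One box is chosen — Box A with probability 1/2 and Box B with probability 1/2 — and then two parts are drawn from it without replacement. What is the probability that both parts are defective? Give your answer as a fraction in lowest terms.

589/3740

From Box A: P(both defective) = (4/11)(3/10) = 6/55.
From Box B: P(both defective) = (8/17)(7/16) = 7/34.
Total probability = (1/2)(6/55) + (1/2)(7/34) = 589/3740.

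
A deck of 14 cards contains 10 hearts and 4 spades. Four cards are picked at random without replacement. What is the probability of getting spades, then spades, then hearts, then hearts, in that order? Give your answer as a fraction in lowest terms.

45/1001

Multiply the probability of each draw given the previous ones:
P = 4/14 × 3/13 × 10/12 × 9/11 = 1080/24024 = 45/1001.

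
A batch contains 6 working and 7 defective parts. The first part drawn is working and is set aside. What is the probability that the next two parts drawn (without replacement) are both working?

5/33

With the first part removed, 5 working remain out of 12.
P = 5/12 × 4/11 = 20/132 = 5/33.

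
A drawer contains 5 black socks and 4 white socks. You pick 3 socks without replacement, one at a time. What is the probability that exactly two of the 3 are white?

5/14

One ordering (white drawn first) has probability 4/9 × 3/8 × 5/7 = 60/504 = 5/42.
There are C(3,2) = 3 such orderings, each equally likely, so P = 3 × 5/42 = 5/14.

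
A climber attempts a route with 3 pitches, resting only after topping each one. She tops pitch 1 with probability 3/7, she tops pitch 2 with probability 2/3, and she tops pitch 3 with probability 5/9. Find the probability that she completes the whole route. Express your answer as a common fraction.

The events are sequential, so multiply the conditional probabilities:
P = 3/7 × 2/3 × 5/9 = 30/189 = 10/63.

10/63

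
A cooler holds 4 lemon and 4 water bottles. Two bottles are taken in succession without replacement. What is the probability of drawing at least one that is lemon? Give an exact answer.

11/14

P(no lemon) = 4/8 × 3/7 = 12/56 = 3/14.
P(at least one) = 1 − 3/14 = 11/14.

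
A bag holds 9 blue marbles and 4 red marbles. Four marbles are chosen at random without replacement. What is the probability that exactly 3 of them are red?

36/715

One ordering (red drawn first) has probability 4/13 × 3/12 × 2/11 × 9/10 = 216/17160 = 9/715.
There are C(4,3) = 4 such orderings, each equally likely, so P = 4 × 9/715 = 36/715.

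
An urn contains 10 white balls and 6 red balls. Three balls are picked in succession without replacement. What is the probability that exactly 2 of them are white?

One ordering (white drawn first) has probability 10/16 × 9/15 × 6/14 = 540/3360 = 9/56.
There are C(3,2) = 3 such orderings, each equally likely, so P = 3 × 9/56 = 27/56.

27/56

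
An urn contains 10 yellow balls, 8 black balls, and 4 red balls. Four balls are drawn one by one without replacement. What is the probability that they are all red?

1/7315

P(every draw is red) = 4/22 × 3/21 × 2/20 × 1/19 = 24/175560 = 1/7315.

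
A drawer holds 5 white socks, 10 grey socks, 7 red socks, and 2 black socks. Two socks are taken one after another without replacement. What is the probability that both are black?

P(every draw is black) = 2/24 × 1/23 = 2/552 = 1/276.

1/276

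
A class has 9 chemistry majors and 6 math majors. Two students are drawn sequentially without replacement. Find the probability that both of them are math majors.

P(every draw is a math major) = 6/15 × 5/14 = 30/210 = 1/7.

1/7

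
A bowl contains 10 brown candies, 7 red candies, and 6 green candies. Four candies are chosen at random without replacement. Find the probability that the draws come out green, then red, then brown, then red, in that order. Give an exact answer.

3/253

Multiply the probability of each draw given the previous ones:
P = 6/23 × 7/22 × 10/21 × 6/20 = 2520/212520 = 3/253.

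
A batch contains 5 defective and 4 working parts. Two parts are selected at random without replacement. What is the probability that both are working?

P(every draw is working) = 4/9 × 3/8 = 12/72 = 1/6.

1/6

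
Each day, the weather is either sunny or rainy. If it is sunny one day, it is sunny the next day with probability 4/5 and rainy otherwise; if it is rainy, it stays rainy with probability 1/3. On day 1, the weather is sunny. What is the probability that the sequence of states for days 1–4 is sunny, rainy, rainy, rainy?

Day 1 is given. For each transition, use the conditional probability from the current state:
P(rainy | sunny) = 1/5; P(rainy | rainy) = 1/3; P(rainy | rainy) = 1/3.
P = 1/5 × 1/3 × 1/3 = 1/45.

1/45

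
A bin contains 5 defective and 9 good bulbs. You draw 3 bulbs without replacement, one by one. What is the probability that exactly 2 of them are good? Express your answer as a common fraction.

45/91

One ordering (good drawn first) has probability 9/14 × 8/13 × 5/12 = 360/2184 = 15/91.
There are C(3,2) = 3 such orderings, each equally likely, so P = 3 × 15/91 = 45/91.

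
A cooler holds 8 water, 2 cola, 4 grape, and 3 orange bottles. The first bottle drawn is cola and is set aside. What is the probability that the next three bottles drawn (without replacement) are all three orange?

1/560

After the first draw, 3 of the remaining 16 bottles are orange.
P = 3/16 × 2/15 × 1/14 = 6/3360 = 1/560.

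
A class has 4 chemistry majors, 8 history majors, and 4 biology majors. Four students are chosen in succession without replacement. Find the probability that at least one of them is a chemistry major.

265/364

P(no chemistry majors) = 12/16 × 11/15 × 10/14 × 9/13 = 11880/43680 = 99/364.
P(at least one) = 1 − 99/364 = 265/364.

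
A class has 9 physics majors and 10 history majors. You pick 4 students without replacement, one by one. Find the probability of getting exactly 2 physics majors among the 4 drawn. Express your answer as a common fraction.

One ordering (physics majors drawn first) has probability 9/19 × 8/18 × 10/17 × 9/16 = 6480/93024 = 45/646.
There are C(4,2) = 6 such orderings, each equally likely, so P = 6 × 45/646 = 135/323.

135/323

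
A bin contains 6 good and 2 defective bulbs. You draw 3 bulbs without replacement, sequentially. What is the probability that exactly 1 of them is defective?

15/28

One ordering (defective drawn first) has probability 2/8 × 6/7 × 5/6 = 60/336 = 5/28.
There are C(3,1) = 3 such orderings, each equally likely, so P = 3 × 5/28 = 15/28.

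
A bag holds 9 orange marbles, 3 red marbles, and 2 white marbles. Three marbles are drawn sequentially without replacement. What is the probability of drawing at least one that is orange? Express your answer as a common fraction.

P(no orange) = 5/14 × 4/13 × 3/12 = 60/2184 = 5/182.
P(at least one) = 1 − 5/182 = 177/182.

177/182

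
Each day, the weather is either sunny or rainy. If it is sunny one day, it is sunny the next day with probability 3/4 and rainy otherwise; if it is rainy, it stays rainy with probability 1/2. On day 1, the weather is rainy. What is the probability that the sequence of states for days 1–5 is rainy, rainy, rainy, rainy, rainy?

Day 1 is given. For each transition, use the conditional probability from the current state:
P(rainy | rainy) = 1/2; P(rainy | rainy) = 1/2; P(rainy | rainy) = 1/2; P(rainy | rainy) = 1/2.
P = 1/2 × 1/2 × 1/2 × 1/2 = 1/16.

1/16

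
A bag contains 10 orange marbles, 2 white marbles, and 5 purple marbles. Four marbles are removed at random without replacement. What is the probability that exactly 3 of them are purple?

One ordering (purple drawn first) has probability 5/17 × 4/16 × 3/15 × 12/14 = 720/57120 = 3/238.
There are C(4,3) = 4 such orderings, each equally likely, so P = 4 × 3/238 = 6/119.

6/119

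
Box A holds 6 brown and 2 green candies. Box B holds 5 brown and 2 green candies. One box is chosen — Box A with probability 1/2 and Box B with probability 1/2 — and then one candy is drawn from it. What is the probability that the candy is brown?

From Box A: P(brown) = 6/8.
From Box B: P(brown) = 5/7.
Total probability = (1/2)(6/8) + (1/2)(5/7) = 41/56.

41/56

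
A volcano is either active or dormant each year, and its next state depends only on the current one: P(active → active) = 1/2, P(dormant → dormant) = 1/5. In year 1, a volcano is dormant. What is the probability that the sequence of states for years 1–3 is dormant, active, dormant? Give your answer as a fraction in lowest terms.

Year 1 is given. For each transition, use the conditional probability from the current state:
P(active | dormant) = 4/5; P(dormant | active) = 1/2.
P = 4/5 × 1/2 = 4/10 = 2/5.

2/5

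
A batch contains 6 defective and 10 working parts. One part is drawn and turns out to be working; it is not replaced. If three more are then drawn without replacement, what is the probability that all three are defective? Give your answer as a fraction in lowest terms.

With the first part removed, 6 defective remain out of 15.
P = 6/15 × 5/14 × 4/13 = 120/2730 = 4/91.

4/91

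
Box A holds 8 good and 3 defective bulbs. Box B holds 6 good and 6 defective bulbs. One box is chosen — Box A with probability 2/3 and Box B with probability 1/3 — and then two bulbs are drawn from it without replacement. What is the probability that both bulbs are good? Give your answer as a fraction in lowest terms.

From Box A: P(both good) = (8/11)(7/10) = 28/55.
From Box B: P(both good) = (6/12)(5/11) = 5/22.
Total probability = (2/3)(28/55) + (1/3)(5/22) = 137/330.

137/330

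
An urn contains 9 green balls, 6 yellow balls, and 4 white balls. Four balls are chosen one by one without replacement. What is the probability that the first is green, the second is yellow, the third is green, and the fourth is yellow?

15/646

Each draw changes the counts, so multiply the conditional probabilities along the sequence:
P = 9/19 × 6/18 × 8/17 × 5/16 = 2160/93024 = 15/646.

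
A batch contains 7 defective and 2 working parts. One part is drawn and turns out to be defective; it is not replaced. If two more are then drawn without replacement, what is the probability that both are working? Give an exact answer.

After the first draw, 2 of the remaining 8 parts are working.
P = 2/8 × 1/7 = 2/56 = 1/28.

1/28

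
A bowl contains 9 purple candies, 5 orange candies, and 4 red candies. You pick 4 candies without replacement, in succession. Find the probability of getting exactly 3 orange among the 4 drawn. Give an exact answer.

One ordering (orange drawn first) has probability 5/18 × 4/17 × 3/16 × 13/15 = 780/73440 = 13/1224.
There are C(4,3) = 4 such orderings, each equally likely, so P = 4 × 13/1224 = 13/306.

13/306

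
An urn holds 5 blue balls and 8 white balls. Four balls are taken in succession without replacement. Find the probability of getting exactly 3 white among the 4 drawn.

One ordering (white drawn first) has probability 8/13 × 7/12 × 6/11 × 5/10 = 1680/17160 = 14/143.
There are C(4,3) = 4 such orderings, each equally likely, so P = 4 × 14/143 = 56/143.

56/143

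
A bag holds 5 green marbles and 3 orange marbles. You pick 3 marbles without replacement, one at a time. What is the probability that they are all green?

P(all green) = 5/8 × 4/7 × 3/6 = 60/336 = 5/28.

5/28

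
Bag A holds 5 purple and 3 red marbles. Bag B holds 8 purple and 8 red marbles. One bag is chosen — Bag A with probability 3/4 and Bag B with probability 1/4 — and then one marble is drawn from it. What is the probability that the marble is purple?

From Bag A: P(purple) = 5/8.
From Bag B: P(purple) = 8/16.
Total probability = (3/4)(5/8) + (1/4)(8/16) = 19/32.

19/32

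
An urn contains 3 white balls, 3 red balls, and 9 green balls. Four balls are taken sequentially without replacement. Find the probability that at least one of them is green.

P(no green) = 6/15 × 5/14 × 4/13 × 3/12 = 360/32760 = 1/91.
P(at least one) = 1 − 1/91 = 90/91.

90/91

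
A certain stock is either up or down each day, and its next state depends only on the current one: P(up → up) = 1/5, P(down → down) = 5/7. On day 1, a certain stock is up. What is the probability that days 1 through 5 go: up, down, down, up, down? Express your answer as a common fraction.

Day 1 is given. For each transition, use the conditional probability from the current state:
P(down | up) = 4/5; P(down | down) = 5/7; P(up | down) = 2/7; P(down | up) = 4/5.
P = 4/5 × 5/7 × 2/7 × 4/5 = 160/1225 = 32/245.

32/245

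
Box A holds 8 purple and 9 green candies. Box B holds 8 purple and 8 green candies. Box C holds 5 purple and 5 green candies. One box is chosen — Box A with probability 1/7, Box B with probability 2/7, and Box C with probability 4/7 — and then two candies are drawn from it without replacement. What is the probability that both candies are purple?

2389/10710

From Box A: P(both purple) = (8/17)(7/16) = 7/34.
From Box B: P(both purple) = (8/16)(7/15) = 7/30.
From Box C: P(both purple) = (5/10)(4/9) = 2/9.
Total probability = (1/7)(7/34) + (2/7)(7/30) + (4/7)(2/9) = 2389/10710.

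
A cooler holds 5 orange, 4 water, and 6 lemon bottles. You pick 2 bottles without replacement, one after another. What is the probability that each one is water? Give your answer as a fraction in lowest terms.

2/35

P(all water) = 4/15 × 3/14 = 12/210 = 2/35.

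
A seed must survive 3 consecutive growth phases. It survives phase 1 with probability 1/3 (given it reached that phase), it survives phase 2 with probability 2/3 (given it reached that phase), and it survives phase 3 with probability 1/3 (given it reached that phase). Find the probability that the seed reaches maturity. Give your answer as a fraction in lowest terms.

2/27

Each stage is reached only if all earlier stages succeed, so
P = 1/3 × 2/3 × 1/3 = 2/27.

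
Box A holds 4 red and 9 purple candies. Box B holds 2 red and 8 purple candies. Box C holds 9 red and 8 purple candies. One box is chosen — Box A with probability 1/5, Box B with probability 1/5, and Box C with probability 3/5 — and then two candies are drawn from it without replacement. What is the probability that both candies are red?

From Box A: P(both red) = (4/13)(3/12) = 1/13.
From Box B: P(both red) = (2/10)(1/9) = 1/45.
From Box C: P(both red) = (9/17)(8/16) = 9/34.
Total probability = (1/5)(1/13) + (1/5)(1/45) + (3/5)(9/34) = 17767/99450.

17767/99450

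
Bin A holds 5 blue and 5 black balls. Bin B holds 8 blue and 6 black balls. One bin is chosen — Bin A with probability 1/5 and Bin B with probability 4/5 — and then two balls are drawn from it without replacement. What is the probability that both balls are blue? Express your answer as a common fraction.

34/117

From Bin A: P(both blue) = (5/10)(4/9) = 2/9.
From Bin B: P(both blue) = (8/14)(7/13) = 4/13.
Total probability = (1/5)(2/9) + (4/5)(4/13) = 34/117.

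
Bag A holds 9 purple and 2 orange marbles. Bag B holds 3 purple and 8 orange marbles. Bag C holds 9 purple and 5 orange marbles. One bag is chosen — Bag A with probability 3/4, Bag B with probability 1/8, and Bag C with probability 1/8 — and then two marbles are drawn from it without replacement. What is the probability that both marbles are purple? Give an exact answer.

21909/40040

From Bag A: P(both purple) = (9/11)(8/10) = 36/55.
From Bag B: P(both purple) = (3/11)(2/10) = 3/55.
From Bag C: P(both purple) = (9/14)(8/13) = 36/91.
Total probability = (3/4)(36/55) + (1/8)(3/55) + (1/8)(36/91) = 21909/40040.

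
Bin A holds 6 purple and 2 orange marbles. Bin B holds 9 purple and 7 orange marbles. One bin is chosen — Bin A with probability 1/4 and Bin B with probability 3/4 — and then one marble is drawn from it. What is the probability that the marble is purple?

From Bin A: P(purple) = 6/8.
From Bin B: P(purple) = 9/16.
Total probability = (1/4)(6/8) + (3/4)(9/16) = 39/64.

39/64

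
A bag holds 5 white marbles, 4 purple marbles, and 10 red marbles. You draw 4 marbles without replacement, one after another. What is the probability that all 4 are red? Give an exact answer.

P(all red) = 10/19 × 9/18 × 8/17 × 7/16 = 5040/93024 = 35/646.

35/646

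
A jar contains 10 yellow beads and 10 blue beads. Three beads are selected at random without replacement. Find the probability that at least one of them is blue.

17/19

P(no blue) = 10/20 × 9/19 × 8/18 = 720/6840 = 2/19.
P(at least one) = 1 − 2/19 = 17/19.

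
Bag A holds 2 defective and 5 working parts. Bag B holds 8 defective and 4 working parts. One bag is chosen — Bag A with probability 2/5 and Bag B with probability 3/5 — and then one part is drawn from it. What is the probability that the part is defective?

From Bag A: P(defective) = 2/7.
From Bag B: P(defective) = 8/12.
Total probability = (2/5)(2/7) + (3/5)(8/12) = 18/35.

18/35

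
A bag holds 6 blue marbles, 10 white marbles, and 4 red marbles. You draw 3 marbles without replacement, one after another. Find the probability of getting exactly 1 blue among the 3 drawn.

91/190

One ordering (blue drawn first) has probability 6/20 × 14/19 × 13/18 = 1092/6840 = 91/570.
There are C(3,1) = 3 such orderings, each equally likely, so P = 3 × 91/570 = 91/190.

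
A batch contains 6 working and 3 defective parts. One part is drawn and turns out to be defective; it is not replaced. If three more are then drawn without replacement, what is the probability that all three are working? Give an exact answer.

After the first draw, 6 of the remaining 8 parts are working.
P = 6/8 × 5/7 × 4/6 = 120/336 = 5/14.

5/14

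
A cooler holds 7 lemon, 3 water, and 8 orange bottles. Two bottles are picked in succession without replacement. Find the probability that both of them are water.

1/51

P = 3/18 × 2/17 = 6/306 = 1/51.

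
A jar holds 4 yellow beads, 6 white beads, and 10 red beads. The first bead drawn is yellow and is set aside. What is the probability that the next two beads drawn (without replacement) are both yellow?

After the first draw, 3 of the remaining 19 beads are yellow.
P = 3/19 × 2/18 = 6/342 = 1/57.

1/57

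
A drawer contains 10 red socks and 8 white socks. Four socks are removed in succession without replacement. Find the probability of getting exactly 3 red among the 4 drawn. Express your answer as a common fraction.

One ordering (red drawn first) has probability 10/18 × 9/17 × 8/16 × 8/15 = 5760/73440 = 4/51.
There are C(4,3) = 4 such orderings, each equally likely, so P = 4 × 4/51 = 16/51.

16/51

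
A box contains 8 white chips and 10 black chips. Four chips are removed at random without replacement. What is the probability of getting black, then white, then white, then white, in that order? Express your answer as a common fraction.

7/153

Multiply the probability of each draw given the previous ones:
P = 10/18 × 8/17 × 7/16 × 6/15 = 3360/73440 = 7/153.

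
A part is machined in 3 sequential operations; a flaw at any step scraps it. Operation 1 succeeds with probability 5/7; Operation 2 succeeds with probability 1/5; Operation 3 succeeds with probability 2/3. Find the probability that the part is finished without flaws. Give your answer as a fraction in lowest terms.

2/21

Each stage is reached only if all earlier stages succeed, so
P = 5/7 × 1/5 × 2/3 = 10/105 = 2/21.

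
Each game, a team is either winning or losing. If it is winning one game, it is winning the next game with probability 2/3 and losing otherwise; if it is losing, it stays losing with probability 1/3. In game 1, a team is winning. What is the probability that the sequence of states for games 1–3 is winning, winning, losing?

Game 1 is given. For each transition, use the conditional probability from the current state:
P(winning | winning) = 2/3; P(losing | winning) = 1/3.
P = 2/3 × 1/3 = 2/9.

2/9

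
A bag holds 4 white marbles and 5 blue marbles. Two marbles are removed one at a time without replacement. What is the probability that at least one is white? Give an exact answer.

P(no white) = 5/9 × 4/8 = 20/72 = 5/18.
P(at least one) = 1 − 5/18 = 13/18.

13/18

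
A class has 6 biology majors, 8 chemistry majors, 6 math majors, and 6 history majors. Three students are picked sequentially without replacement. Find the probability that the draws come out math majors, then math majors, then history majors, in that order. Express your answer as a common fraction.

Chain rule:
P = 6/26 × 5/25 × 6/24 = 180/15600 = 3/260.

3/260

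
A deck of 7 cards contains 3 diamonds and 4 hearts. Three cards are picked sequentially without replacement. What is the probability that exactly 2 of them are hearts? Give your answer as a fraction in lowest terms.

One ordering (hearts drawn first) has probability 4/7 × 3/6 × 3/5 = 36/210 = 6/35.
There are C(3,2) = 3 such orderings, each equally likely, so P = 3 × 6/35 = 18/35.

18/35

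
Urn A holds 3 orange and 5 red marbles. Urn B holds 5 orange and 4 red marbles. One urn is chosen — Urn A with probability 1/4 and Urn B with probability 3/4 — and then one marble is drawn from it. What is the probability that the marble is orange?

From Urn A: P(orange) = 3/8.
From Urn B: P(orange) = 5/9.
Total probability = (1/4)(3/8) + (3/4)(5/9) = 49/96.

49/96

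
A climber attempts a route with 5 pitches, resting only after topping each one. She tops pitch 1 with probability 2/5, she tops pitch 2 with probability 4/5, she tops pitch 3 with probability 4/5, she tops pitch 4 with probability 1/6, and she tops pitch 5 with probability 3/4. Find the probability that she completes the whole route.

4/125

Each stage is reached only if all earlier stages succeed, so
P = 2/5 × 4/5 × 4/5 × 1/6 × 3/4 = 96/3000 = 4/125.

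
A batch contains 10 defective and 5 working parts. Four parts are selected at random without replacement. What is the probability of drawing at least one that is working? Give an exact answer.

11/13

P(no working) = 10/15 × 9/14 × 8/13 × 7/12 = 5040/32760 = 2/13.
P(at least one) = 1 − 2/13 = 11/13.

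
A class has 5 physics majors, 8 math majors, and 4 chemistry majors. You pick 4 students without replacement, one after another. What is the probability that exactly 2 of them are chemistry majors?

One ordering (chemistry majors drawn first) has probability 4/17 × 3/16 × 13/15 × 12/14 = 1872/57120 = 39/1190.
There are C(4,2) = 6 such orderings, each equally likely, so P = 6 × 39/1190 = 117/595.

117/595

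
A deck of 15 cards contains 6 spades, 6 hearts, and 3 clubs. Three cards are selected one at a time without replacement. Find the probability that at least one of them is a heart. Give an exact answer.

P(no hearts) = 9/15 × 8/14 × 7/13 = 504/2730 = 12/65.
P(at least one) = 1 − 12/65 = 53/65.

53/65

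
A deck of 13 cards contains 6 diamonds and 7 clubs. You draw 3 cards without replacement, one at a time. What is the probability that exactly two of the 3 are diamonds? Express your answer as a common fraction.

105/286

One ordering (diamonds drawn first) has probability 6/13 × 5/12 × 7/11 = 210/1716 = 35/286.
There are C(3,2) = 3 such orderings, each equally likely, so P = 3 × 35/286 = 105/286.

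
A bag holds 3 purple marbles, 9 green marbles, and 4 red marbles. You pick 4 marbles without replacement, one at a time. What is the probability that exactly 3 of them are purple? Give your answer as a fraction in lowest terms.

One ordering (purple drawn first) has probability 3/16 × 2/15 × 1/14 × 13/13 = 78/43680 = 1/560.
There are C(4,3) = 4 such orderings, each equally likely, so P = 4 × 1/560 = 1/140.

1/140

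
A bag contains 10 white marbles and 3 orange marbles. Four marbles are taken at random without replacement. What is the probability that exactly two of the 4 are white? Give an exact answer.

27/143

One ordering (white drawn first) has probability 10/13 × 9/12 × 3/11 × 2/10 = 540/17160 = 9/286.
There are C(4,2) = 6 such orderings, each equally likely, so P = 6 × 9/286 = 27/143.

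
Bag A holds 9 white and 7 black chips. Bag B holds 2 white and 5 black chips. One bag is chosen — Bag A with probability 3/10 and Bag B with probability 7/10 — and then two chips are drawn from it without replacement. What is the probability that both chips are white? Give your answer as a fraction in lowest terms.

37/300

From Bag A: P(both white) = (9/16)(8/15) = 3/10.
From Bag B: P(both white) = (2/7)(1/6) = 1/21.
Total probability = (3/10)(3/10) + (7/10)(1/21) = 37/300.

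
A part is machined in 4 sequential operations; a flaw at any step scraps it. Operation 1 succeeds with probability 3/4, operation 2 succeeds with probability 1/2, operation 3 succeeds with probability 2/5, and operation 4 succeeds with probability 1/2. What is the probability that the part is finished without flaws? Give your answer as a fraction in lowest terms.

Each stage is reached only if all earlier stages succeed, so
P = 3/4 × 1/2 × 2/5 × 1/2 = 6/80 = 3/40.

3/40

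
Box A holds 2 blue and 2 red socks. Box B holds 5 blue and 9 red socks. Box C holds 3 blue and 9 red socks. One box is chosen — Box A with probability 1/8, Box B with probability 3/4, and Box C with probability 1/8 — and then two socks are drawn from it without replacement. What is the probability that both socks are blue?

2617/24024

From Box A: P(both blue) = (2/4)(1/3) = 1/6.
From Box B: P(both blue) = (5/14)(4/13) = 10/91.
From Box C: P(both blue) = (3/12)(2/11) = 1/22.
Total probability = (1/8)(1/6) + (3/4)(10/91) + (1/8)(1/22) = 2617/24024.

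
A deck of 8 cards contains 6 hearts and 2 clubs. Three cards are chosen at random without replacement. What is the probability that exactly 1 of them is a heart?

One ordering (a heart drawn first) has probability 6/8 × 2/7 × 1/6 = 12/336 = 1/28.
There are C(3,1) = 3 such orderings, each equally likely, so P = 3 × 1/28 = 3/28.

3/28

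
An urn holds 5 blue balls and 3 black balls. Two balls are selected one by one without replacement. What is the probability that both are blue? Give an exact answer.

5/14

P(every draw is blue) = 5/8 × 4/7 = 20/56 = 5/14.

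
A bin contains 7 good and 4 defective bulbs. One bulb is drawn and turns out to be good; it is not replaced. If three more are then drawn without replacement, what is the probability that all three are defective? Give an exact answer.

1/30

After the first draw, 4 of the remaining 10 bulbs are defective.
P = 4/10 × 3/9 × 2/8 = 24/720 = 1/30.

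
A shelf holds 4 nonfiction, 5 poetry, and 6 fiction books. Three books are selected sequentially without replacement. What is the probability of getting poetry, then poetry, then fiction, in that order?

Chain rule:
P = 5/15 × 4/14 × 6/13 = 120/2730 = 4/91.

4/91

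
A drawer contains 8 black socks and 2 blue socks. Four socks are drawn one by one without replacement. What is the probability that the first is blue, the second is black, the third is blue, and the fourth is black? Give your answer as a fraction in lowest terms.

Each draw changes the counts, so multiply the conditional probabilities along the sequence:
P = 2/10 × 8/9 × 1/8 × 7/7 = 112/5040 = 1/45.

1/45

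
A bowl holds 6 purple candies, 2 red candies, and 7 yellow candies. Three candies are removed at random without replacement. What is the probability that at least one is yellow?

P(no yellow) = 8/15 × 7/14 × 6/13 = 336/2730 = 8/65.
P(at least one) = 1 − 8/65 = 57/65.

57/65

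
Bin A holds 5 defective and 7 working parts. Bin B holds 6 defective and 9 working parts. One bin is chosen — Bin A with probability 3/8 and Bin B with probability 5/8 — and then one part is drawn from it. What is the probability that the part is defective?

13/32

From Bin A: P(defective) = 5/12.
From Bin B: P(defective) = 6/15.
Total probability = (3/8)(5/12) + (5/8)(6/15) = 13/32.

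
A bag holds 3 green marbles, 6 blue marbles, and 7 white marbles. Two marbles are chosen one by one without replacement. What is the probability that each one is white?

7/40

P(all white) = 7/16 × 6/15 = 42/240 = 7/40.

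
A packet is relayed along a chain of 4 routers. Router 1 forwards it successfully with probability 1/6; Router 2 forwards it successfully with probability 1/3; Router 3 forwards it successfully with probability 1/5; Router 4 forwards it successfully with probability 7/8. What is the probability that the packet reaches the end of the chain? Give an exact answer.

7/720

Multiplying along the chain,
P = 1/6 × 1/3 × 1/5 × 7/8 = 7/720.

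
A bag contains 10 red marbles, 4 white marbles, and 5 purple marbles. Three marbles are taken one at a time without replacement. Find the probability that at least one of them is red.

295/323

P(no red) = 9/19 × 8/18 × 7/17 = 504/5814 = 28/323.
P(at least one) = 1 − 28/323 = 295/323.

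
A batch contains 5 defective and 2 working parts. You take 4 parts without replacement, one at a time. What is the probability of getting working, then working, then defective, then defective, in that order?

1/21

Multiply the probability of each draw given the previous ones:
P = 2/7 × 1/6 × 5/5 × 4/4 = 40/840 = 1/21.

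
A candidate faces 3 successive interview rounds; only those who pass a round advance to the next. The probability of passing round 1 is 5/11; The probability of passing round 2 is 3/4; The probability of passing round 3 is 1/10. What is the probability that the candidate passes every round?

3/88

Multiplying along the chain,
P = 5/11 × 3/4 × 1/10 = 15/440 = 3/88.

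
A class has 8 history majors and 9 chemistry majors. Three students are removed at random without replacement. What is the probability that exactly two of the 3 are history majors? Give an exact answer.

63/170

One ordering (history majors drawn first) has probability 8/17 × 7/16 × 9/15 = 504/4080 = 21/170.
There are C(3,2) = 3 such orderings, each equally likely, so P = 3 × 21/170 = 63/170.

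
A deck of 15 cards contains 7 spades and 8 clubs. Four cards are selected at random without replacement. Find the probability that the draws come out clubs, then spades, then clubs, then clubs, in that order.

14/195

Multiply the probability of each draw given the previous ones:
P = 8/15 × 7/14 × 7/13 × 6/12 = 2352/32760 = 14/195.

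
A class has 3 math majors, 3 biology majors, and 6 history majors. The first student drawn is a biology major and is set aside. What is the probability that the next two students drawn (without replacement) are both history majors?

3/11

After the first draw, 6 of the remaining 11 students are history majors.
P = 6/11 × 5/10 = 30/110 = 3/11.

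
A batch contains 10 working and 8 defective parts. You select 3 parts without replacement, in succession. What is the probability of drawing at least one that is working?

95/102

P(no working) = 8/18 × 7/17 × 6/16 = 336/4896 = 7/102.
P(at least one) = 1 − 7/102 = 95/102.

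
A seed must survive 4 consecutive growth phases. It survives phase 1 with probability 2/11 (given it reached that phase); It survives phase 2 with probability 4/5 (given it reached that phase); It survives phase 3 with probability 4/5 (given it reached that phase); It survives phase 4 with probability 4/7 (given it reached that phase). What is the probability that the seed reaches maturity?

The events are sequential, so multiply the conditional probabilities:
P = 2/11 × 4/5 × 4/5 × 4/7 = 128/1925.

128/1925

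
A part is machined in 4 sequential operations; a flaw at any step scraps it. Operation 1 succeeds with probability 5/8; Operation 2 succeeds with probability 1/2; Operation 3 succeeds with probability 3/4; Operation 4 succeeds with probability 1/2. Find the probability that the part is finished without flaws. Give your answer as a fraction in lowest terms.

Each stage is reached only if all earlier stages succeed, so
P = 5/8 × 1/2 × 3/4 × 1/2 = 15/128.

15/128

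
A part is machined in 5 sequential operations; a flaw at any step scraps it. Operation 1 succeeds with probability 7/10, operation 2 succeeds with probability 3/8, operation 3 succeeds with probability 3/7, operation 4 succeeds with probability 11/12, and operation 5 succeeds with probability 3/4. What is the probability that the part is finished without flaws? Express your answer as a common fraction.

99/1280

The events are sequential, so multiply the conditional probabilities:
P = 7/10 × 3/8 × 3/7 × 11/12 × 3/4 = 2079/26880 = 99/1280.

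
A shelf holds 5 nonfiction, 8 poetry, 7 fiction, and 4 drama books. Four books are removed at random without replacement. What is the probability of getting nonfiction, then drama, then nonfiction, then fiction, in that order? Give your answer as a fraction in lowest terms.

5/2277

Multiply the probability of each draw given the previous ones:
P = 5/24 × 4/23 × 4/22 × 7/21 = 560/255024 = 5/2277.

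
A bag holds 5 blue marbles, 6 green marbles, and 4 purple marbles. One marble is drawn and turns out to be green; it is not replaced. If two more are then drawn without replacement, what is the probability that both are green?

10/91

With the first marble removed, 5 green remain out of 14.
P = 5/14 × 4/13 = 20/182 = 10/91.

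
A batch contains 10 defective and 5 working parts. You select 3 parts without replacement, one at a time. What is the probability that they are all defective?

P(all defective) = 10/15 × 9/14 × 8/13 = 720/2730 = 24/91.

24/91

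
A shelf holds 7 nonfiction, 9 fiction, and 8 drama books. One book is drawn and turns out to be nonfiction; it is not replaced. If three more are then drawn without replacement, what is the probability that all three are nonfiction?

20/1771

After the first draw, 6 of the remaining 23 books are nonfiction.
P = 6/23 × 5/22 × 4/21 = 120/10626 = 20/1771.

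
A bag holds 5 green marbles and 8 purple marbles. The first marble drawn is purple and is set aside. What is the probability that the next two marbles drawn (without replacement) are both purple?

7/22

With the first marble removed, 7 purple remain out of 12.
P = 7/12 × 6/11 = 42/132 = 7/22.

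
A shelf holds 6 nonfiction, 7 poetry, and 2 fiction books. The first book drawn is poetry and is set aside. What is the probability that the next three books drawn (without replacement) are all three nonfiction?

5/91

After the first draw, 6 of the remaining 14 books are nonfiction.
P = 6/14 × 5/13 × 4/12 = 120/2184 = 5/91.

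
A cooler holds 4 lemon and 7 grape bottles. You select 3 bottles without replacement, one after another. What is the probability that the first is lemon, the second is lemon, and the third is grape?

14/165

Chain rule:
P = 4/11 × 3/10 × 7/9 = 84/990 = 14/165.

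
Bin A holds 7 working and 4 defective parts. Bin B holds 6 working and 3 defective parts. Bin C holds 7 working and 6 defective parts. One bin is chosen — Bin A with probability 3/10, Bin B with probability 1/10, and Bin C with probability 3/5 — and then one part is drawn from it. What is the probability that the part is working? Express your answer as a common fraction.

From Bin A: P(working) = 7/11.
From Bin B: P(working) = 6/9.
From Bin C: P(working) = 7/13.
Total probability = (3/10)(7/11) + (1/10)(6/9) + (3/5)(7/13) = 2491/4290.

2491/4290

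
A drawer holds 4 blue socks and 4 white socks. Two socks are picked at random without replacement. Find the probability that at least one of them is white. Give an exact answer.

P(no white) = 4/8 × 3/7 = 12/56 = 3/14.
P(at least one) = 1 − 3/14 = 11/14.

11/14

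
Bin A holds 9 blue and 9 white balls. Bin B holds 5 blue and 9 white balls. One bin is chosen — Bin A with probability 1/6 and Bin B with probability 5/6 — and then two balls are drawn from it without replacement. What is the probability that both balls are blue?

From Bin A: P(both blue) = (9/18)(8/17) = 4/17.
From Bin B: P(both blue) = (5/14)(4/13) = 10/91.
Total probability = (1/6)(4/17) + (5/6)(10/91) = 607/4641.

607/4641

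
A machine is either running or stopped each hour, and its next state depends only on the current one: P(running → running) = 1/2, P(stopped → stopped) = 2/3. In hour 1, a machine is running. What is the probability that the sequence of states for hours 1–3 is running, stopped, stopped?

1/3

Hour 1 is given. For each transition, use the conditional probability from the current state:
P(stopped | running) = 1/2; P(stopped | stopped) = 2/3.
P = 1/2 × 2/3 = 2/6 = 1/3.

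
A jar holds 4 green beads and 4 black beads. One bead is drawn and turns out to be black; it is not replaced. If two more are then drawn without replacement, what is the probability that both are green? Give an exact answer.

2/7

With the first bead removed, 4 green remain out of 7.
P = 4/7 × 3/6 = 12/42 = 2/7.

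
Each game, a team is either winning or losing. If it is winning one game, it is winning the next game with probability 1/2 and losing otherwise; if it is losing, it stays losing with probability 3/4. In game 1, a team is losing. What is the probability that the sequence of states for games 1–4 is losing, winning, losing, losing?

Game 1 is given. For each transition, use the conditional probability from the current state:
P(winning | losing) = 1/4; P(losing | winning) = 1/2; P(losing | losing) = 3/4.
P = 1/4 × 1/2 × 3/4 = 3/32.

3/32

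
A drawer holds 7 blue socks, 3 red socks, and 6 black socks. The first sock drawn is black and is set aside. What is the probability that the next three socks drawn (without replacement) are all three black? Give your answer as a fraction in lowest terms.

2/91

With the first sock removed, 5 black remain out of 15.
P = 5/15 × 4/14 × 3/13 = 60/2730 = 2/91.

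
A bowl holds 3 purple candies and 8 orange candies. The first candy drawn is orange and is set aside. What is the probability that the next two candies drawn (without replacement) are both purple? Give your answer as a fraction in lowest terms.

1/15

After the first draw, 3 of the remaining 10 candies are purple.
P = 3/10 × 2/9 = 6/90 = 1/15.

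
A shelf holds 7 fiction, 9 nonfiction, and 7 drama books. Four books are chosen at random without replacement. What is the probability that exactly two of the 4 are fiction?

One ordering (fiction drawn first) has probability 7/23 × 6/22 × 16/21 × 15/20 = 10080/212520 = 12/253.
There are C(4,2) = 6 such orderings, each equally likely, so P = 6 × 12/253 = 72/253.

72/253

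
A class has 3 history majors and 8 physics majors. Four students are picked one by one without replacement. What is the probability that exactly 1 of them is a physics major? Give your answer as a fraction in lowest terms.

One ordering (a physics major drawn first) has probability 8/11 × 3/10 × 2/9 × 1/8 = 48/7920 = 1/165.
There are C(4,1) = 4 such orderings, each equally likely, so P = 4 × 1/165 = 4/165.

4/165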